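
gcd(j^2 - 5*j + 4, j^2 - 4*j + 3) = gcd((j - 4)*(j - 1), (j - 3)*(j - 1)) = j - 1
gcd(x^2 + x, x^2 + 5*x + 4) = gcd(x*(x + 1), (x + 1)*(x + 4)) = x + 1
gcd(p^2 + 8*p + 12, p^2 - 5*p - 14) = p + 2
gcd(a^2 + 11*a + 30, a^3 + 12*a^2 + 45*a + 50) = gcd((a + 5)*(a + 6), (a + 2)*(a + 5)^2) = a + 5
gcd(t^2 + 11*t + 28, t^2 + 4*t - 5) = 1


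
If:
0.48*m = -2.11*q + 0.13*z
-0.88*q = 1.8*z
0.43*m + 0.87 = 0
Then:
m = -2.02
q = 0.45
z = -0.22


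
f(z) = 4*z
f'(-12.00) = 4.00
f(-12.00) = -48.00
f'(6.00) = 4.00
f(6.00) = 24.00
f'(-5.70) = 4.00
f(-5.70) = -22.80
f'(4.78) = 4.00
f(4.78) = 19.12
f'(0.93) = 4.00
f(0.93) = 3.72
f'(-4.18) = 4.00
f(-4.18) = -16.72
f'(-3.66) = 4.00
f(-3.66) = -14.64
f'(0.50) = 4.00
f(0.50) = 2.00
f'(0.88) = 4.00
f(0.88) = 3.52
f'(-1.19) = 4.00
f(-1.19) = -4.76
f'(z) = 4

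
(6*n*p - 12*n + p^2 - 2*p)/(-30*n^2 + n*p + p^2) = (p - 2)/(-5*n + p)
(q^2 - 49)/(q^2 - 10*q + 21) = (q + 7)/(q - 3)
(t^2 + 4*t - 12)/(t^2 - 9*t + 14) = (t + 6)/(t - 7)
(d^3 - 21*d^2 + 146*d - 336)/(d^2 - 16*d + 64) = (d^2 - 13*d + 42)/(d - 8)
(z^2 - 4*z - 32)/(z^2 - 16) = (z - 8)/(z - 4)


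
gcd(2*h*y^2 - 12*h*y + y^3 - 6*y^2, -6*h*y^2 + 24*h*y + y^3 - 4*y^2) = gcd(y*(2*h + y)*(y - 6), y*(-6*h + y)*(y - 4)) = y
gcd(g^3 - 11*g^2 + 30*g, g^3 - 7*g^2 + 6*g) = g^2 - 6*g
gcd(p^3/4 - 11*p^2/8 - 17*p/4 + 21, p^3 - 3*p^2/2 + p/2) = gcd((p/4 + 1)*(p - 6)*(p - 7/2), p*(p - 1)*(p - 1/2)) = 1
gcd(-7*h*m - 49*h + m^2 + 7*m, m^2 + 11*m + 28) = m + 7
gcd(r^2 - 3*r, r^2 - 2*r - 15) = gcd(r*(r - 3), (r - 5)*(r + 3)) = 1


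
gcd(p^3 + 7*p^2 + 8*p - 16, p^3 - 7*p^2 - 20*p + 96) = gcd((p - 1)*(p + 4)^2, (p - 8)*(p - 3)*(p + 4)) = p + 4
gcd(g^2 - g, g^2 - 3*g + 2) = g - 1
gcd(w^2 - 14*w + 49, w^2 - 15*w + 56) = w - 7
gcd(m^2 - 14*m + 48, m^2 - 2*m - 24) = m - 6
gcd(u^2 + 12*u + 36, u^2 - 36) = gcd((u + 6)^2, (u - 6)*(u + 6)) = u + 6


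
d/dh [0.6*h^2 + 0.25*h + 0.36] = 1.2*h + 0.25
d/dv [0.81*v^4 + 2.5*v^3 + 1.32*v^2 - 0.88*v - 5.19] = 3.24*v^3 + 7.5*v^2 + 2.64*v - 0.88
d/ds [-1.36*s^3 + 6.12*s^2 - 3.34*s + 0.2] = -4.08*s^2 + 12.24*s - 3.34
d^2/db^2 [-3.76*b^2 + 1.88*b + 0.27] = -7.52000000000000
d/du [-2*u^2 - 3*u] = -4*u - 3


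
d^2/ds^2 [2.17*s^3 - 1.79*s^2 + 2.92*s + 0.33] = 13.02*s - 3.58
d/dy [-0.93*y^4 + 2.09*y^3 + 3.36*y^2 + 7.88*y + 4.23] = -3.72*y^3 + 6.27*y^2 + 6.72*y + 7.88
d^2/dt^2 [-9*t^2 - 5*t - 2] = -18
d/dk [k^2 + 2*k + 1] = 2*k + 2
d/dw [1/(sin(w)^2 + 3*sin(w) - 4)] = -(2*sin(w) + 3)*cos(w)/(sin(w)^2 + 3*sin(w) - 4)^2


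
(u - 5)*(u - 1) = u^2 - 6*u + 5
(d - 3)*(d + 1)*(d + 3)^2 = d^4 + 4*d^3 - 6*d^2 - 36*d - 27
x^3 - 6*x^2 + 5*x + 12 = (x - 4)*(x - 3)*(x + 1)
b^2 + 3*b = b*(b + 3)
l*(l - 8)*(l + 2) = l^3 - 6*l^2 - 16*l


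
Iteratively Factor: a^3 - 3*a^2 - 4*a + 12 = (a + 2)*(a^2 - 5*a + 6) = (a - 3)*(a + 2)*(a - 2)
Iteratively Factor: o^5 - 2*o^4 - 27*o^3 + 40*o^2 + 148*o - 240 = (o + 4)*(o^4 - 6*o^3 - 3*o^2 + 52*o - 60) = (o - 2)*(o + 4)*(o^3 - 4*o^2 - 11*o + 30) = (o - 2)*(o + 3)*(o + 4)*(o^2 - 7*o + 10) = (o - 5)*(o - 2)*(o + 3)*(o + 4)*(o - 2)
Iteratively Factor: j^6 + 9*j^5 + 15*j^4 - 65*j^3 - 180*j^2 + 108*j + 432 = (j - 2)*(j^5 + 11*j^4 + 37*j^3 + 9*j^2 - 162*j - 216) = (j - 2)*(j + 3)*(j^4 + 8*j^3 + 13*j^2 - 30*j - 72) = (j - 2)^2*(j + 3)*(j^3 + 10*j^2 + 33*j + 36) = (j - 2)^2*(j + 3)^2*(j^2 + 7*j + 12) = (j - 2)^2*(j + 3)^2*(j + 4)*(j + 3)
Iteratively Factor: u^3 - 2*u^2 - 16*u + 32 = (u - 2)*(u^2 - 16) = (u - 2)*(u + 4)*(u - 4)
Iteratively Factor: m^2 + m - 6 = (m - 2)*(m + 3)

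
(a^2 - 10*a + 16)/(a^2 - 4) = (a - 8)/(a + 2)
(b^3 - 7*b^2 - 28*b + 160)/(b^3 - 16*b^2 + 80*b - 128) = (b + 5)/(b - 4)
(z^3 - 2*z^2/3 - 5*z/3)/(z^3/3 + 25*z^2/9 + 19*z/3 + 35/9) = 3*z*(3*z - 5)/(3*z^2 + 22*z + 35)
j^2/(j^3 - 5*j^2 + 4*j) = j/(j^2 - 5*j + 4)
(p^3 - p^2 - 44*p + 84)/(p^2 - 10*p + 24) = (p^2 + 5*p - 14)/(p - 4)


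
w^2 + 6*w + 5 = (w + 1)*(w + 5)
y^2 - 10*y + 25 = (y - 5)^2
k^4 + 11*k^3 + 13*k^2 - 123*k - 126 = (k - 3)*(k + 1)*(k + 6)*(k + 7)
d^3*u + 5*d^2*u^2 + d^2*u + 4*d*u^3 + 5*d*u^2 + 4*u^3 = (d + u)*(d + 4*u)*(d*u + u)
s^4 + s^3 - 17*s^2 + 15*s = s*(s - 3)*(s - 1)*(s + 5)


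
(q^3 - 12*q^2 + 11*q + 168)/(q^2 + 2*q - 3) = (q^2 - 15*q + 56)/(q - 1)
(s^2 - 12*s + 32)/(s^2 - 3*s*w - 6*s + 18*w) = (s^2 - 12*s + 32)/(s^2 - 3*s*w - 6*s + 18*w)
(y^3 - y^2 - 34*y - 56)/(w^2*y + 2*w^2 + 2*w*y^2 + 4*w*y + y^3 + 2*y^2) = (y^2 - 3*y - 28)/(w^2 + 2*w*y + y^2)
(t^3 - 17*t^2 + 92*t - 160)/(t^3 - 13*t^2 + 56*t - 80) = (t - 8)/(t - 4)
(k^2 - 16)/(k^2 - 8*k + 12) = (k^2 - 16)/(k^2 - 8*k + 12)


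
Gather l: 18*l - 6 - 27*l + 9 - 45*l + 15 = 18 - 54*l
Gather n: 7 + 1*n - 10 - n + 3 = 0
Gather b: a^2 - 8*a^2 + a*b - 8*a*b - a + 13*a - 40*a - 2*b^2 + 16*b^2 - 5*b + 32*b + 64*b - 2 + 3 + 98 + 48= -7*a^2 - 28*a + 14*b^2 + b*(91 - 7*a) + 147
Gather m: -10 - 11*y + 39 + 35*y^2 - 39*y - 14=35*y^2 - 50*y + 15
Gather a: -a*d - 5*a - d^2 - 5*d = a*(-d - 5) - d^2 - 5*d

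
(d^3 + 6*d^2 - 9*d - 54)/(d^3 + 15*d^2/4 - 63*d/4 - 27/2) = 4*(d + 3)/(4*d + 3)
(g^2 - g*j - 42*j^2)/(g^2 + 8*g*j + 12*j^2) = (g - 7*j)/(g + 2*j)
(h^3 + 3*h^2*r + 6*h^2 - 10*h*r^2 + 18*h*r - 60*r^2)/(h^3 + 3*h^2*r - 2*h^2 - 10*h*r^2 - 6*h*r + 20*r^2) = (h + 6)/(h - 2)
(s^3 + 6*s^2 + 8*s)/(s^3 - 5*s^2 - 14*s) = (s + 4)/(s - 7)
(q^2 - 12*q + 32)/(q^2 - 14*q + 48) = (q - 4)/(q - 6)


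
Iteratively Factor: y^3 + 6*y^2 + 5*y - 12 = (y + 3)*(y^2 + 3*y - 4) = (y + 3)*(y + 4)*(y - 1)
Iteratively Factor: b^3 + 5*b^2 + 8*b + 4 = (b + 2)*(b^2 + 3*b + 2) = (b + 1)*(b + 2)*(b + 2)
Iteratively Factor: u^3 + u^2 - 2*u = (u - 1)*(u^2 + 2*u) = (u - 1)*(u + 2)*(u)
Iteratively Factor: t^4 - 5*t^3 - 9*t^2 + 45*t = (t - 3)*(t^3 - 2*t^2 - 15*t) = t*(t - 3)*(t^2 - 2*t - 15) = t*(t - 3)*(t + 3)*(t - 5)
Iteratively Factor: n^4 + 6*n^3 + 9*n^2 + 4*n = (n)*(n^3 + 6*n^2 + 9*n + 4) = n*(n + 1)*(n^2 + 5*n + 4) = n*(n + 1)^2*(n + 4)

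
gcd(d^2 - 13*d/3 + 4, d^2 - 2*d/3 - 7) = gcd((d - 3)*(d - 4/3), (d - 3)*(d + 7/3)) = d - 3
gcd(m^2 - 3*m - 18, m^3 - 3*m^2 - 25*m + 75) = 1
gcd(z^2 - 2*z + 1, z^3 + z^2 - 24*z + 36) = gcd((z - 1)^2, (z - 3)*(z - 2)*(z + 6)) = 1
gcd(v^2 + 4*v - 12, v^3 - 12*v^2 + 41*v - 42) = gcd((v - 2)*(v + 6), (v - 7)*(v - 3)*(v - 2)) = v - 2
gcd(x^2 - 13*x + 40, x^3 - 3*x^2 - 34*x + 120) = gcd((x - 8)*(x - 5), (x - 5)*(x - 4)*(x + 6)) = x - 5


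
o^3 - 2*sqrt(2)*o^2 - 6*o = o*(o - 3*sqrt(2))*(o + sqrt(2))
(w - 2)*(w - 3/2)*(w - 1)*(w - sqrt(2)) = w^4 - 9*w^3/2 - sqrt(2)*w^3 + 9*sqrt(2)*w^2/2 + 13*w^2/2 - 13*sqrt(2)*w/2 - 3*w + 3*sqrt(2)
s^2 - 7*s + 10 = (s - 5)*(s - 2)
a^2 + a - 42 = (a - 6)*(a + 7)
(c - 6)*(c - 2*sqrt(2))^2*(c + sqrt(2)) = c^4 - 6*c^3 - 3*sqrt(2)*c^3 + 18*sqrt(2)*c^2 + 8*sqrt(2)*c - 48*sqrt(2)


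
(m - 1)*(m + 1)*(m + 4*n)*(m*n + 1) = m^4*n + 4*m^3*n^2 + m^3 + 3*m^2*n - 4*m*n^2 - m - 4*n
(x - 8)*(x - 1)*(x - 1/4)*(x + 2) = x^4 - 29*x^3/4 - 33*x^2/4 + 37*x/2 - 4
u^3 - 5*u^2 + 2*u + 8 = (u - 4)*(u - 2)*(u + 1)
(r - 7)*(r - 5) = r^2 - 12*r + 35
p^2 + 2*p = p*(p + 2)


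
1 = 1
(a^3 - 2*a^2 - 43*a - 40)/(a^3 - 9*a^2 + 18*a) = (a^3 - 2*a^2 - 43*a - 40)/(a*(a^2 - 9*a + 18))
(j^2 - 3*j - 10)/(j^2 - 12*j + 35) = (j + 2)/(j - 7)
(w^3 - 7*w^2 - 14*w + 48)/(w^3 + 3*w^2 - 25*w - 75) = (w^2 - 10*w + 16)/(w^2 - 25)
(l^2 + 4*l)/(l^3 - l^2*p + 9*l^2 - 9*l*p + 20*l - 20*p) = l/(l^2 - l*p + 5*l - 5*p)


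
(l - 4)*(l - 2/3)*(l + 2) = l^3 - 8*l^2/3 - 20*l/3 + 16/3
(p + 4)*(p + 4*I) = p^2 + 4*p + 4*I*p + 16*I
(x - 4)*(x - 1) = x^2 - 5*x + 4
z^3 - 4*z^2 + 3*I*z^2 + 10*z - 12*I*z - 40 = (z - 4)*(z - 2*I)*(z + 5*I)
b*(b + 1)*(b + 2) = b^3 + 3*b^2 + 2*b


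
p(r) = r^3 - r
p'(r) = 3*r^2 - 1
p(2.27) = 9.43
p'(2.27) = 14.46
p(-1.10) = -0.23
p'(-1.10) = 2.63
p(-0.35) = 0.31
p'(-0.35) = -0.63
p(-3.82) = -51.92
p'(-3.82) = 42.78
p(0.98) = -0.04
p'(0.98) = 1.88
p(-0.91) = 0.16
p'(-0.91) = 1.48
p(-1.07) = -0.16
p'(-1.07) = 2.43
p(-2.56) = -14.22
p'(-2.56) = 18.66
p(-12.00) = -1716.00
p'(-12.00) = 431.00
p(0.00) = 0.00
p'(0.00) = -1.00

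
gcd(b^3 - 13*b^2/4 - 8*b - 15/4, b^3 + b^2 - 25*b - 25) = b^2 - 4*b - 5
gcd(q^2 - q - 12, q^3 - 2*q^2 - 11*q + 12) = q^2 - q - 12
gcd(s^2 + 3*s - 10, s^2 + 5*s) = s + 5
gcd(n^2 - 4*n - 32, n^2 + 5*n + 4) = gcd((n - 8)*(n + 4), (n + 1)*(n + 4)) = n + 4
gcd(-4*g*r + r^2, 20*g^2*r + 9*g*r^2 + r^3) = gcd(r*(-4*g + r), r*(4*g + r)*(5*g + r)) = r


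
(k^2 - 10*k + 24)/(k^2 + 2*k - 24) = (k - 6)/(k + 6)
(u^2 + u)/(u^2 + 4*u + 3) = u/(u + 3)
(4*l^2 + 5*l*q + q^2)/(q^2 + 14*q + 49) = (4*l^2 + 5*l*q + q^2)/(q^2 + 14*q + 49)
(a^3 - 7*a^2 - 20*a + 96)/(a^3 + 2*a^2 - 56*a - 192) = (a - 3)/(a + 6)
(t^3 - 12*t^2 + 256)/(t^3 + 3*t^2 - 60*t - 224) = (t - 8)/(t + 7)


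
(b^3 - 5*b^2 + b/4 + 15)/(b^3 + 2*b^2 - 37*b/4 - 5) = (2*b^2 - 5*b - 12)/(2*b^2 + 9*b + 4)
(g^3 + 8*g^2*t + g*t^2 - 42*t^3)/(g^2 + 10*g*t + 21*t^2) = g - 2*t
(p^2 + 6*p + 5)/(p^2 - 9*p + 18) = (p^2 + 6*p + 5)/(p^2 - 9*p + 18)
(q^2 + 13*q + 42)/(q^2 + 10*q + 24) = (q + 7)/(q + 4)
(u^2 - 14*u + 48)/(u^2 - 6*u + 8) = (u^2 - 14*u + 48)/(u^2 - 6*u + 8)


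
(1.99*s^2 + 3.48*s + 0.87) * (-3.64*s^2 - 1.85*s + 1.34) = -7.2436*s^4 - 16.3487*s^3 - 6.9382*s^2 + 3.0537*s + 1.1658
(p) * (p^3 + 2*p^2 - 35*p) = p^4 + 2*p^3 - 35*p^2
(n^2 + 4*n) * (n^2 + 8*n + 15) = n^4 + 12*n^3 + 47*n^2 + 60*n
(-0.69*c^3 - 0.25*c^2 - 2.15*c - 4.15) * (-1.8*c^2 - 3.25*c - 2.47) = 1.242*c^5 + 2.6925*c^4 + 6.3868*c^3 + 15.075*c^2 + 18.798*c + 10.2505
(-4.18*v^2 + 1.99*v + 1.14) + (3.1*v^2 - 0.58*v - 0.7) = -1.08*v^2 + 1.41*v + 0.44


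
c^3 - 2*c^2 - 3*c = c*(c - 3)*(c + 1)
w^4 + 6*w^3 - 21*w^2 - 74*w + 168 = (w - 3)*(w - 2)*(w + 4)*(w + 7)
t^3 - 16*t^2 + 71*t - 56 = (t - 8)*(t - 7)*(t - 1)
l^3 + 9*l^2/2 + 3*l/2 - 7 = (l - 1)*(l + 2)*(l + 7/2)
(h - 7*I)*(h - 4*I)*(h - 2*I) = h^3 - 13*I*h^2 - 50*h + 56*I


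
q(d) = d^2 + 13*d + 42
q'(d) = 2*d + 13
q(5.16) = 135.71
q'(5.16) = 23.32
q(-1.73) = 22.50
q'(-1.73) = 9.54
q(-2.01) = 19.91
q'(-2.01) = 8.98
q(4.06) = 111.26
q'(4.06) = 21.12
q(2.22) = 75.79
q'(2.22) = 17.44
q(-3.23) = 10.44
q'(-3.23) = 6.54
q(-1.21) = 27.73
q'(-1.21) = 10.58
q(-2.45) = 16.15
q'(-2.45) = 8.10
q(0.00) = 42.00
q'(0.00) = 13.00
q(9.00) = 240.00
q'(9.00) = 31.00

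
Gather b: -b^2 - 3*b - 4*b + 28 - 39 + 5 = -b^2 - 7*b - 6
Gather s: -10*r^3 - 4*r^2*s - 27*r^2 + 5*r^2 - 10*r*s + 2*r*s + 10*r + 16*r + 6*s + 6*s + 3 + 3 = -10*r^3 - 22*r^2 + 26*r + s*(-4*r^2 - 8*r + 12) + 6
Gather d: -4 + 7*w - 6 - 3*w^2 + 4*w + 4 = -3*w^2 + 11*w - 6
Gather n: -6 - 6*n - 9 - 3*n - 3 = -9*n - 18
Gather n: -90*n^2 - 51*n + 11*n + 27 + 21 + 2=-90*n^2 - 40*n + 50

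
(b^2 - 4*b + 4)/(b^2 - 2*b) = (b - 2)/b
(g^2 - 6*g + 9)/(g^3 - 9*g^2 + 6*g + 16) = (g^2 - 6*g + 9)/(g^3 - 9*g^2 + 6*g + 16)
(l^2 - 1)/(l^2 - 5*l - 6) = (l - 1)/(l - 6)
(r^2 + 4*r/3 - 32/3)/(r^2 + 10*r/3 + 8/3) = (3*r^2 + 4*r - 32)/(3*r^2 + 10*r + 8)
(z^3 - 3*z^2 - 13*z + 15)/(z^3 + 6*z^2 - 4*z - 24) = (z^3 - 3*z^2 - 13*z + 15)/(z^3 + 6*z^2 - 4*z - 24)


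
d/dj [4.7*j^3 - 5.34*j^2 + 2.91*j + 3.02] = 14.1*j^2 - 10.68*j + 2.91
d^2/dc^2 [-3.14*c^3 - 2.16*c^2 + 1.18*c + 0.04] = -18.84*c - 4.32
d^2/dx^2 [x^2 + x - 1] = 2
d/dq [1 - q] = -1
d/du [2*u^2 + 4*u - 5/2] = 4*u + 4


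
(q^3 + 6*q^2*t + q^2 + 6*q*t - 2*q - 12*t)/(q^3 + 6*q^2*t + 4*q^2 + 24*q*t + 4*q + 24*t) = (q - 1)/(q + 2)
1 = 1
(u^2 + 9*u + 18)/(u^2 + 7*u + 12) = (u + 6)/(u + 4)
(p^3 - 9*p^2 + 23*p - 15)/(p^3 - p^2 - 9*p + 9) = (p - 5)/(p + 3)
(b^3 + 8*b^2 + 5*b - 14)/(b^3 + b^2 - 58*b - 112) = (b - 1)/(b - 8)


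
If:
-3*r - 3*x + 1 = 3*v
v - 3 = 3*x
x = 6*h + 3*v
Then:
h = -4*x/3 - 3/2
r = -4*x - 8/3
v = 3*x + 3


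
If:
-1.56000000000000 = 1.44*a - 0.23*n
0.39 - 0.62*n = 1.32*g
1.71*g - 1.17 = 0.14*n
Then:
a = -1.20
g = 0.63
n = -0.70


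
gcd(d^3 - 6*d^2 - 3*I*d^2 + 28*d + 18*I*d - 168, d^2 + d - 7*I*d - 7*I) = d - 7*I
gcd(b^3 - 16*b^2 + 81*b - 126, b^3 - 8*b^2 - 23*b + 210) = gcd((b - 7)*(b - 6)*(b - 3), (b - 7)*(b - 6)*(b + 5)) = b^2 - 13*b + 42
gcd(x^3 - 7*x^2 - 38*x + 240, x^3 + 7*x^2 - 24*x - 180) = x^2 + x - 30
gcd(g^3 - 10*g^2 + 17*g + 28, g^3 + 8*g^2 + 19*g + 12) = g + 1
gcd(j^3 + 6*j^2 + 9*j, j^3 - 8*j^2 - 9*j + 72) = j + 3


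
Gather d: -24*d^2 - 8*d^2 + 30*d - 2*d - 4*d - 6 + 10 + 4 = -32*d^2 + 24*d + 8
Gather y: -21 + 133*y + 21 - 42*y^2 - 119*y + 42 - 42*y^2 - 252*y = -84*y^2 - 238*y + 42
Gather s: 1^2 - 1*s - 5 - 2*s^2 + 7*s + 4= -2*s^2 + 6*s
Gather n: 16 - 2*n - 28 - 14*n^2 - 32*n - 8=-14*n^2 - 34*n - 20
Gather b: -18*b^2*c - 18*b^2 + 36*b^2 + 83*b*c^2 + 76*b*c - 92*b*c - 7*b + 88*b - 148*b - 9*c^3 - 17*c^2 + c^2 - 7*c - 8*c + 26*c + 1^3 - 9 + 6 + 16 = b^2*(18 - 18*c) + b*(83*c^2 - 16*c - 67) - 9*c^3 - 16*c^2 + 11*c + 14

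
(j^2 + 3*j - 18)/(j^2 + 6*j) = (j - 3)/j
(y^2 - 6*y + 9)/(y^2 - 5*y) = (y^2 - 6*y + 9)/(y*(y - 5))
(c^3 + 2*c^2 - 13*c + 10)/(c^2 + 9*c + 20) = (c^2 - 3*c + 2)/(c + 4)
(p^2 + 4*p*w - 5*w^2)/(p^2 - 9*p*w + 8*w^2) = (p + 5*w)/(p - 8*w)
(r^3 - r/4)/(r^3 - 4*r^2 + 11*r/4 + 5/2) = r*(2*r - 1)/(2*r^2 - 9*r + 10)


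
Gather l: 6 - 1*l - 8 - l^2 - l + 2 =-l^2 - 2*l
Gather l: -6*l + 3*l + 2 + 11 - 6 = 7 - 3*l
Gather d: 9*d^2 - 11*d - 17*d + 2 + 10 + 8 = 9*d^2 - 28*d + 20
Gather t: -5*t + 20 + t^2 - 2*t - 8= t^2 - 7*t + 12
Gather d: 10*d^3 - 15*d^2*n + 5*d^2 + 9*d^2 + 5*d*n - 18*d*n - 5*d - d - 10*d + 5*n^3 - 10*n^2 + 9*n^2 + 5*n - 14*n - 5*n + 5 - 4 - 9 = 10*d^3 + d^2*(14 - 15*n) + d*(-13*n - 16) + 5*n^3 - n^2 - 14*n - 8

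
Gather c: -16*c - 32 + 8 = -16*c - 24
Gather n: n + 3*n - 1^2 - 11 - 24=4*n - 36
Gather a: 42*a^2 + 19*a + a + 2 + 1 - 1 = 42*a^2 + 20*a + 2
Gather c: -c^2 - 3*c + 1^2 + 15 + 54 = -c^2 - 3*c + 70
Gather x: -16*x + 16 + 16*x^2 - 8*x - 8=16*x^2 - 24*x + 8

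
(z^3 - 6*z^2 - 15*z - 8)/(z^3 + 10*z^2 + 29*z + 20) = (z^2 - 7*z - 8)/(z^2 + 9*z + 20)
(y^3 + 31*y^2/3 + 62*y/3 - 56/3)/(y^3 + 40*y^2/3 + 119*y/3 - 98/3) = (y + 4)/(y + 7)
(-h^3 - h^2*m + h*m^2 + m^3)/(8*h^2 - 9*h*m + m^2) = (-h^2 - 2*h*m - m^2)/(8*h - m)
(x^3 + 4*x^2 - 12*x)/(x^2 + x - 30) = x*(x - 2)/(x - 5)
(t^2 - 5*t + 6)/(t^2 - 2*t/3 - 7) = 3*(t - 2)/(3*t + 7)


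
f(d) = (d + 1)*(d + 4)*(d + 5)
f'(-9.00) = 92.00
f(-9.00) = -160.00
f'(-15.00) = 404.00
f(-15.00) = -1540.00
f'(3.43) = 132.89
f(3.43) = 277.47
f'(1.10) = 54.63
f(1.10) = 65.33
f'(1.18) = 56.78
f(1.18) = 69.79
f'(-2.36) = -1.49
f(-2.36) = -5.89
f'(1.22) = 57.87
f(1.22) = 72.08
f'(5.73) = 242.10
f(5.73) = 702.63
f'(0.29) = 35.05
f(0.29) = 29.28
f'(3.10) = 119.83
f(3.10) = 235.79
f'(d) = (d + 1)*(d + 4) + (d + 1)*(d + 5) + (d + 4)*(d + 5)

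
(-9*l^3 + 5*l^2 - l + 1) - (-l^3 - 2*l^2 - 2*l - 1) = -8*l^3 + 7*l^2 + l + 2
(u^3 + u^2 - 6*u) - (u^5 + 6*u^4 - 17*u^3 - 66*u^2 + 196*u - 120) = -u^5 - 6*u^4 + 18*u^3 + 67*u^2 - 202*u + 120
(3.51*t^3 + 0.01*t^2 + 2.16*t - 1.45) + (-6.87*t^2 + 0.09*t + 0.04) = 3.51*t^3 - 6.86*t^2 + 2.25*t - 1.41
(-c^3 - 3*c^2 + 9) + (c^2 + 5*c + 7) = -c^3 - 2*c^2 + 5*c + 16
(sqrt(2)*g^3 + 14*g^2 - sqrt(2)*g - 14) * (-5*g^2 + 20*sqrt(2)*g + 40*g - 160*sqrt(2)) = -5*sqrt(2)*g^5 - 30*g^4 + 40*sqrt(2)*g^4 + 240*g^3 + 285*sqrt(2)*g^3 - 2280*sqrt(2)*g^2 + 30*g^2 - 280*sqrt(2)*g - 240*g + 2240*sqrt(2)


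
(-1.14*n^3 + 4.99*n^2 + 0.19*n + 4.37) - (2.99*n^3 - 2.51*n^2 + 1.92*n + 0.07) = -4.13*n^3 + 7.5*n^2 - 1.73*n + 4.3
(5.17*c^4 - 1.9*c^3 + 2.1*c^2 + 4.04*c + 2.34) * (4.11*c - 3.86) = 21.2487*c^5 - 27.7652*c^4 + 15.965*c^3 + 8.4984*c^2 - 5.977*c - 9.0324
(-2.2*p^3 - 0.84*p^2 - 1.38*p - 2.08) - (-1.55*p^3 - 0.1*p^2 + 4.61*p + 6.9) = -0.65*p^3 - 0.74*p^2 - 5.99*p - 8.98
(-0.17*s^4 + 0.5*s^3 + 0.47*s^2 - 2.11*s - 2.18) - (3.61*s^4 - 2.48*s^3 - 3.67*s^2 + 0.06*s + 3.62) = -3.78*s^4 + 2.98*s^3 + 4.14*s^2 - 2.17*s - 5.8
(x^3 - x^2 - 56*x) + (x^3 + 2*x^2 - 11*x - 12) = 2*x^3 + x^2 - 67*x - 12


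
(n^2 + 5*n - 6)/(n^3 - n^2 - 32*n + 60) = (n - 1)/(n^2 - 7*n + 10)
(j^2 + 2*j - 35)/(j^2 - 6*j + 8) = (j^2 + 2*j - 35)/(j^2 - 6*j + 8)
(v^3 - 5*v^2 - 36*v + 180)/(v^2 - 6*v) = v + 1 - 30/v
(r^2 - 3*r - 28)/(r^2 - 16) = (r - 7)/(r - 4)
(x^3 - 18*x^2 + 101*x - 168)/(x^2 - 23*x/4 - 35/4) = 4*(x^2 - 11*x + 24)/(4*x + 5)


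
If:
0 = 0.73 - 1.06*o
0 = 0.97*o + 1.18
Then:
No Solution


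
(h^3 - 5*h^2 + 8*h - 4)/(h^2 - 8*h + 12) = (h^2 - 3*h + 2)/(h - 6)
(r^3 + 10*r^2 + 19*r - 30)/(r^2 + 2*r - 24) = (r^2 + 4*r - 5)/(r - 4)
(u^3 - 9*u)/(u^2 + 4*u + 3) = u*(u - 3)/(u + 1)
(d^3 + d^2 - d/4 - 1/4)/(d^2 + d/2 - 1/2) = d + 1/2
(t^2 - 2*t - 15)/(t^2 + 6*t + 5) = (t^2 - 2*t - 15)/(t^2 + 6*t + 5)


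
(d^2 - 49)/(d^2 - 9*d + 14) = (d + 7)/(d - 2)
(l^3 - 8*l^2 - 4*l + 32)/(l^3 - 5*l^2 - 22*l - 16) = (l - 2)/(l + 1)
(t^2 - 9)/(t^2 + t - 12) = (t + 3)/(t + 4)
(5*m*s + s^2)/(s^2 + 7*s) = (5*m + s)/(s + 7)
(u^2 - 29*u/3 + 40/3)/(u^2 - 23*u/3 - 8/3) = (3*u - 5)/(3*u + 1)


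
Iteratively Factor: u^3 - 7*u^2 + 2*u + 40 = (u - 5)*(u^2 - 2*u - 8) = (u - 5)*(u - 4)*(u + 2)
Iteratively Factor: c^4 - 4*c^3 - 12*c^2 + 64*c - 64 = (c - 2)*(c^3 - 2*c^2 - 16*c + 32) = (c - 4)*(c - 2)*(c^2 + 2*c - 8) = (c - 4)*(c - 2)*(c + 4)*(c - 2)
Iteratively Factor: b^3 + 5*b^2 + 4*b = (b)*(b^2 + 5*b + 4) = b*(b + 1)*(b + 4)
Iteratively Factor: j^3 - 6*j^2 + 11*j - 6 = (j - 3)*(j^2 - 3*j + 2) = (j - 3)*(j - 1)*(j - 2)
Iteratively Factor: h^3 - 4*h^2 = (h)*(h^2 - 4*h) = h^2*(h - 4)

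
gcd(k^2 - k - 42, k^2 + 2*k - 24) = k + 6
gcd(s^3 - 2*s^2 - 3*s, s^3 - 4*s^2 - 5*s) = s^2 + s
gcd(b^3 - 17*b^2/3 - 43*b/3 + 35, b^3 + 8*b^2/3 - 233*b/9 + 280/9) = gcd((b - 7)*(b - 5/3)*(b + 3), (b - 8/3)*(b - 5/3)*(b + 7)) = b - 5/3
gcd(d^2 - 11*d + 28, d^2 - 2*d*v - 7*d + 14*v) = d - 7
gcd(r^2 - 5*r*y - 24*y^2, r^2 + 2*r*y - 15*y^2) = 1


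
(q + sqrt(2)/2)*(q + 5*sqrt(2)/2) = q^2 + 3*sqrt(2)*q + 5/2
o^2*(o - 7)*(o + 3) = o^4 - 4*o^3 - 21*o^2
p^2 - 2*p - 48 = (p - 8)*(p + 6)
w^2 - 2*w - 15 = (w - 5)*(w + 3)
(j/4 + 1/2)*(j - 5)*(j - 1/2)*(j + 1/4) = j^4/4 - 13*j^3/16 - 75*j^2/32 + 23*j/32 + 5/16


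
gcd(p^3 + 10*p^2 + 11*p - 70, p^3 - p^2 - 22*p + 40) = p^2 + 3*p - 10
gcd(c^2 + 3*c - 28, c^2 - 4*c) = c - 4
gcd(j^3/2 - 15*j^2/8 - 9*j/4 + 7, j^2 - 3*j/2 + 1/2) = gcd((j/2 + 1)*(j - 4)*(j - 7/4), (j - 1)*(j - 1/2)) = 1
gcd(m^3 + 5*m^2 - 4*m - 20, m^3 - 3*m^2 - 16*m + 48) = 1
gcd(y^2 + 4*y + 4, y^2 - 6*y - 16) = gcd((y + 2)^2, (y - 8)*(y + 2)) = y + 2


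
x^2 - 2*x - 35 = (x - 7)*(x + 5)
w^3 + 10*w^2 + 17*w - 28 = (w - 1)*(w + 4)*(w + 7)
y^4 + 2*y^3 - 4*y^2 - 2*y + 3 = (y - 1)^2*(y + 1)*(y + 3)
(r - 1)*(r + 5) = r^2 + 4*r - 5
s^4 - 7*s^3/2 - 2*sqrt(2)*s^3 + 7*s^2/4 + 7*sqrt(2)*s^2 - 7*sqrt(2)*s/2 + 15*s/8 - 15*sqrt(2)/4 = (s - 5/2)*(s - 3/2)*(s + 1/2)*(s - 2*sqrt(2))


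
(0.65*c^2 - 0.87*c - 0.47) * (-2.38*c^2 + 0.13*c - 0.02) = -1.547*c^4 + 2.1551*c^3 + 0.9925*c^2 - 0.0437*c + 0.0094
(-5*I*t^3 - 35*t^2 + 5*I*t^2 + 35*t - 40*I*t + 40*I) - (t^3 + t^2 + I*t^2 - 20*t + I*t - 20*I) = -t^3 - 5*I*t^3 - 36*t^2 + 4*I*t^2 + 55*t - 41*I*t + 60*I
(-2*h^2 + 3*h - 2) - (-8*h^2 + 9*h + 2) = 6*h^2 - 6*h - 4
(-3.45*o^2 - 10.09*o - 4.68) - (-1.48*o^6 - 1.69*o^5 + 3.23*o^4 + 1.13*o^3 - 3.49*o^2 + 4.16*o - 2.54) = 1.48*o^6 + 1.69*o^5 - 3.23*o^4 - 1.13*o^3 + 0.04*o^2 - 14.25*o - 2.14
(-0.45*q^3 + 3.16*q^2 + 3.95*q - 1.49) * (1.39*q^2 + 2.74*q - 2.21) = -0.6255*q^5 + 3.1594*q^4 + 15.1434*q^3 + 1.7683*q^2 - 12.8121*q + 3.2929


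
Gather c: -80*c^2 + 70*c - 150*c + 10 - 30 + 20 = -80*c^2 - 80*c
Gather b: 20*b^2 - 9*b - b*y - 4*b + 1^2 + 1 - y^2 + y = 20*b^2 + b*(-y - 13) - y^2 + y + 2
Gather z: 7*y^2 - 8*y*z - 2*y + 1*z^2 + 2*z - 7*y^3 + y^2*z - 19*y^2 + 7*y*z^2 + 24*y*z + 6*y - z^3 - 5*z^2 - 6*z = -7*y^3 - 12*y^2 + 4*y - z^3 + z^2*(7*y - 4) + z*(y^2 + 16*y - 4)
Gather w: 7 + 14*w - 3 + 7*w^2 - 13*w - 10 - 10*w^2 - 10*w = -3*w^2 - 9*w - 6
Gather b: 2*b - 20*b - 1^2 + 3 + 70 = 72 - 18*b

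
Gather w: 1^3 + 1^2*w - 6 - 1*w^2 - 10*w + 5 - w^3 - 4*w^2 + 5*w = -w^3 - 5*w^2 - 4*w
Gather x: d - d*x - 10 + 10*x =d + x*(10 - d) - 10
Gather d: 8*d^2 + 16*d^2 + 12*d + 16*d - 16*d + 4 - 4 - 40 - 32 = 24*d^2 + 12*d - 72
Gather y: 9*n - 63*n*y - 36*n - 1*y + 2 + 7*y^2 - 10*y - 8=-27*n + 7*y^2 + y*(-63*n - 11) - 6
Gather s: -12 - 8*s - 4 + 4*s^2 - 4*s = 4*s^2 - 12*s - 16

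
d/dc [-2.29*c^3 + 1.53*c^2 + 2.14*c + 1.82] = -6.87*c^2 + 3.06*c + 2.14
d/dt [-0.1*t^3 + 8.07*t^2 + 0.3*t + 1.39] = -0.3*t^2 + 16.14*t + 0.3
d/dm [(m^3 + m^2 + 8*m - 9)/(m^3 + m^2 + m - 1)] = (-14*m^3 + 17*m^2 + 16*m + 1)/(m^6 + 2*m^5 + 3*m^4 - m^2 - 2*m + 1)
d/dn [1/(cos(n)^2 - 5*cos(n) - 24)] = (2*cos(n) - 5)*sin(n)/(sin(n)^2 + 5*cos(n) + 23)^2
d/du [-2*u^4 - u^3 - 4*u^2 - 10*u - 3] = -8*u^3 - 3*u^2 - 8*u - 10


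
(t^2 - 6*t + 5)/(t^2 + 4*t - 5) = (t - 5)/(t + 5)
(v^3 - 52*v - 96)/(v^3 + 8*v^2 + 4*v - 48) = (v^2 - 6*v - 16)/(v^2 + 2*v - 8)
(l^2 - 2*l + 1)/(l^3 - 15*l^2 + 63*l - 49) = (l - 1)/(l^2 - 14*l + 49)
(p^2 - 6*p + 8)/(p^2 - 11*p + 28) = (p - 2)/(p - 7)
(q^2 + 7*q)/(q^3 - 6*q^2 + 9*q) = (q + 7)/(q^2 - 6*q + 9)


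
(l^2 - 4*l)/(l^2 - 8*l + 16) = l/(l - 4)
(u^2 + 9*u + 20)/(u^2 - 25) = (u + 4)/(u - 5)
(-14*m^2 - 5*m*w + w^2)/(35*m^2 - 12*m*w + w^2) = (2*m + w)/(-5*m + w)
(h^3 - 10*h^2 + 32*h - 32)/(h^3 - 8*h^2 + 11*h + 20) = (h^2 - 6*h + 8)/(h^2 - 4*h - 5)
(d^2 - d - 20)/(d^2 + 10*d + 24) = (d - 5)/(d + 6)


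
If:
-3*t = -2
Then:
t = 2/3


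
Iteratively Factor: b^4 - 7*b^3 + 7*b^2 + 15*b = (b - 3)*(b^3 - 4*b^2 - 5*b) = (b - 5)*(b - 3)*(b^2 + b) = b*(b - 5)*(b - 3)*(b + 1)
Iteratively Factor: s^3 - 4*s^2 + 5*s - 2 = (s - 2)*(s^2 - 2*s + 1) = (s - 2)*(s - 1)*(s - 1)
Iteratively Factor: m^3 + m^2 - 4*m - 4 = (m + 1)*(m^2 - 4) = (m + 1)*(m + 2)*(m - 2)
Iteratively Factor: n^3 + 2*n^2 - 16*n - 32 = (n + 2)*(n^2 - 16) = (n + 2)*(n + 4)*(n - 4)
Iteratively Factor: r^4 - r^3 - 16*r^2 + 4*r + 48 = (r - 4)*(r^3 + 3*r^2 - 4*r - 12) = (r - 4)*(r - 2)*(r^2 + 5*r + 6) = (r - 4)*(r - 2)*(r + 3)*(r + 2)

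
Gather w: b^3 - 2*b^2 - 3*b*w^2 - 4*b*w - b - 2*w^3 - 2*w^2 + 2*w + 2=b^3 - 2*b^2 - b - 2*w^3 + w^2*(-3*b - 2) + w*(2 - 4*b) + 2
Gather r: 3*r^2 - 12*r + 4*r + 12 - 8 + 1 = 3*r^2 - 8*r + 5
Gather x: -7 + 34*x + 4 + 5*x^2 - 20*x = 5*x^2 + 14*x - 3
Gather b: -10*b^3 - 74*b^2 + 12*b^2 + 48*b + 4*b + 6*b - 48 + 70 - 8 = -10*b^3 - 62*b^2 + 58*b + 14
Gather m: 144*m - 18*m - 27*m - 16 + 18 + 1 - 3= 99*m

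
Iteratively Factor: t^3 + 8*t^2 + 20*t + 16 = (t + 2)*(t^2 + 6*t + 8) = (t + 2)*(t + 4)*(t + 2)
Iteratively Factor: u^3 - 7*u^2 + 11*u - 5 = (u - 1)*(u^2 - 6*u + 5) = (u - 1)^2*(u - 5)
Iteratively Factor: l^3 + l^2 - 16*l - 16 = (l - 4)*(l^2 + 5*l + 4) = (l - 4)*(l + 1)*(l + 4)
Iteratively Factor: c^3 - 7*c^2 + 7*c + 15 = (c - 3)*(c^2 - 4*c - 5) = (c - 3)*(c + 1)*(c - 5)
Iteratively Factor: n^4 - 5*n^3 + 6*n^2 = (n - 3)*(n^3 - 2*n^2) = n*(n - 3)*(n^2 - 2*n) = n^2*(n - 3)*(n - 2)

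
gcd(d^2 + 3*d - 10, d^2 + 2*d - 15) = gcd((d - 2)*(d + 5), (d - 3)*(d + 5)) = d + 5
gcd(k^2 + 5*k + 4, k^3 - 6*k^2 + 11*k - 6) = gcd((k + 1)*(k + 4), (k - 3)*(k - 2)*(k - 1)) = 1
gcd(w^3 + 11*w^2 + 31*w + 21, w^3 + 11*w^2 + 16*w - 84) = w + 7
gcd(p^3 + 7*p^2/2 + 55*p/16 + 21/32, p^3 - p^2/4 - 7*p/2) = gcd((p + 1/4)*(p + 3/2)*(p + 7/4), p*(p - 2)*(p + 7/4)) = p + 7/4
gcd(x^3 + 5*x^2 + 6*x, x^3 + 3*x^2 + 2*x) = x^2 + 2*x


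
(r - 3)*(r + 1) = r^2 - 2*r - 3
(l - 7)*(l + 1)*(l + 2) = l^3 - 4*l^2 - 19*l - 14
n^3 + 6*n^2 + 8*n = n*(n + 2)*(n + 4)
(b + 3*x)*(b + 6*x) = b^2 + 9*b*x + 18*x^2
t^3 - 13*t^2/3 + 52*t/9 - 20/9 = (t - 2)*(t - 5/3)*(t - 2/3)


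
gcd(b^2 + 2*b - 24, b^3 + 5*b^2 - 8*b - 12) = b + 6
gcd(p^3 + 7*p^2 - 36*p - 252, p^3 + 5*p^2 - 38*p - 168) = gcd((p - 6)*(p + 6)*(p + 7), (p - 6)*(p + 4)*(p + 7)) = p^2 + p - 42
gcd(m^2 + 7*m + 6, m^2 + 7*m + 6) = m^2 + 7*m + 6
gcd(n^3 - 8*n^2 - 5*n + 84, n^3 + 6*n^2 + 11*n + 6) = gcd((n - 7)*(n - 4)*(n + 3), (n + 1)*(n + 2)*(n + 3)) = n + 3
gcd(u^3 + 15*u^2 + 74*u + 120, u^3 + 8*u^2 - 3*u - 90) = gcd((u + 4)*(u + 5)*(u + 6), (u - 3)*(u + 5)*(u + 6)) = u^2 + 11*u + 30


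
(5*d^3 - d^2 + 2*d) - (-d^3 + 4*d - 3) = 6*d^3 - d^2 - 2*d + 3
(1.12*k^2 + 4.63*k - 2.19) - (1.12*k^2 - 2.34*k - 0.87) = 6.97*k - 1.32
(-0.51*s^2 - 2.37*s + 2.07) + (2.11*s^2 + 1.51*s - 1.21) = 1.6*s^2 - 0.86*s + 0.86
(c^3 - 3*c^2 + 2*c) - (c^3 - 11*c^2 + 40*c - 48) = 8*c^2 - 38*c + 48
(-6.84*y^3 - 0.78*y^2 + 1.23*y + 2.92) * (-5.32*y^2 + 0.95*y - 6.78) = 36.3888*y^5 - 2.3484*y^4 + 39.0906*y^3 - 9.0775*y^2 - 5.5654*y - 19.7976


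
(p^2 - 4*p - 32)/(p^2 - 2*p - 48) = (p + 4)/(p + 6)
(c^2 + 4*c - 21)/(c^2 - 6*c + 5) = (c^2 + 4*c - 21)/(c^2 - 6*c + 5)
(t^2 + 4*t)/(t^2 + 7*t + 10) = t*(t + 4)/(t^2 + 7*t + 10)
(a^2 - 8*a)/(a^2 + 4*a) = (a - 8)/(a + 4)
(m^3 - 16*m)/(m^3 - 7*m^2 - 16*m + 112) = m/(m - 7)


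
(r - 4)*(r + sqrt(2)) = r^2 - 4*r + sqrt(2)*r - 4*sqrt(2)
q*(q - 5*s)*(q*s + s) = q^3*s - 5*q^2*s^2 + q^2*s - 5*q*s^2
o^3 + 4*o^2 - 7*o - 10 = (o - 2)*(o + 1)*(o + 5)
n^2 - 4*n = n*(n - 4)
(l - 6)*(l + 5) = l^2 - l - 30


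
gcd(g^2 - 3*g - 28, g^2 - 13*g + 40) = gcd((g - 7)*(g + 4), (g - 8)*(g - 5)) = 1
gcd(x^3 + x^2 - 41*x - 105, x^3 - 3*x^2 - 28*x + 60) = x + 5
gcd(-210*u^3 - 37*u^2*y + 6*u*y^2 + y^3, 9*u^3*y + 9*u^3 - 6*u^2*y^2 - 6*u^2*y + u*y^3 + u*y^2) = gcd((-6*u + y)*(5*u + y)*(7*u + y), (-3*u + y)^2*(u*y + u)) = 1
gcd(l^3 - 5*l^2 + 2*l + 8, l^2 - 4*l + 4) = l - 2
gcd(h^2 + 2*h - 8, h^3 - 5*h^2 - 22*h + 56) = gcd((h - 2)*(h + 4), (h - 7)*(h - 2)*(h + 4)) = h^2 + 2*h - 8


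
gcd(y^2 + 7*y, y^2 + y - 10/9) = 1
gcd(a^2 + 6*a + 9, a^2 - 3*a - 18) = a + 3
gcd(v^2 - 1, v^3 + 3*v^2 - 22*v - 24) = v + 1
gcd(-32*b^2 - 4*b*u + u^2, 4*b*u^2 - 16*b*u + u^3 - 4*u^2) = 4*b + u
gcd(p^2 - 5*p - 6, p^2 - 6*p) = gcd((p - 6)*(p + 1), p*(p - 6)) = p - 6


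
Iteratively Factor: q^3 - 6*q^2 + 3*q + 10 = (q + 1)*(q^2 - 7*q + 10) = (q - 5)*(q + 1)*(q - 2)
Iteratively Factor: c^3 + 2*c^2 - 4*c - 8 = (c + 2)*(c^2 - 4) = (c - 2)*(c + 2)*(c + 2)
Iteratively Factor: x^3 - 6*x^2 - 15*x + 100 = (x - 5)*(x^2 - x - 20) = (x - 5)^2*(x + 4)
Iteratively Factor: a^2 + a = (a)*(a + 1)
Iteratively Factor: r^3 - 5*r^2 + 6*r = (r - 3)*(r^2 - 2*r) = (r - 3)*(r - 2)*(r)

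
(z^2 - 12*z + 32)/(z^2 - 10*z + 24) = (z - 8)/(z - 6)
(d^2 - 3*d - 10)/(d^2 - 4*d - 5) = (d + 2)/(d + 1)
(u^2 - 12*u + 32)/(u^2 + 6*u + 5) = (u^2 - 12*u + 32)/(u^2 + 6*u + 5)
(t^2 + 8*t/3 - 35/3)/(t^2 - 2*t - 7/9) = 3*(t + 5)/(3*t + 1)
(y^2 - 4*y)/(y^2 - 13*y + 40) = y*(y - 4)/(y^2 - 13*y + 40)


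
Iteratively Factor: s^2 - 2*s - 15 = (s - 5)*(s + 3)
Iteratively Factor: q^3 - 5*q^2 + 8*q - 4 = (q - 2)*(q^2 - 3*q + 2) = (q - 2)*(q - 1)*(q - 2)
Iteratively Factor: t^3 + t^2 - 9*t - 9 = (t + 3)*(t^2 - 2*t - 3) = (t - 3)*(t + 3)*(t + 1)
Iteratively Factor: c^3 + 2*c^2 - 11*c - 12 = (c + 1)*(c^2 + c - 12) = (c + 1)*(c + 4)*(c - 3)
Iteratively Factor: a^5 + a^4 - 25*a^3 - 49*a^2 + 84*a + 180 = (a + 3)*(a^4 - 2*a^3 - 19*a^2 + 8*a + 60) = (a - 2)*(a + 3)*(a^3 - 19*a - 30) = (a - 2)*(a + 2)*(a + 3)*(a^2 - 2*a - 15) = (a - 2)*(a + 2)*(a + 3)^2*(a - 5)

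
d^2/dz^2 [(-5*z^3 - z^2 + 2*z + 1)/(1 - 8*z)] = 2*(320*z^3 - 120*z^2 + 15*z - 79)/(512*z^3 - 192*z^2 + 24*z - 1)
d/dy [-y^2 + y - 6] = 1 - 2*y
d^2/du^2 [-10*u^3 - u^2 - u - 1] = -60*u - 2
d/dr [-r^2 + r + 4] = 1 - 2*r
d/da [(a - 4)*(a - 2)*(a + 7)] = 3*a^2 + 2*a - 34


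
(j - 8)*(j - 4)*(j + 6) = j^3 - 6*j^2 - 40*j + 192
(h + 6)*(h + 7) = h^2 + 13*h + 42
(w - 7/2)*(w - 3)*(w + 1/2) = w^3 - 6*w^2 + 29*w/4 + 21/4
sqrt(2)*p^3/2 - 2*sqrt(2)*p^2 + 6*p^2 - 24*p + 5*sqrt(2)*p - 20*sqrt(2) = (p - 4)*(p + 5*sqrt(2))*(sqrt(2)*p/2 + 1)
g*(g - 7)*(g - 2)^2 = g^4 - 11*g^3 + 32*g^2 - 28*g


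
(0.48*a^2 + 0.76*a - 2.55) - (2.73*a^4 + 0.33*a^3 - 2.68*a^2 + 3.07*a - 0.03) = -2.73*a^4 - 0.33*a^3 + 3.16*a^2 - 2.31*a - 2.52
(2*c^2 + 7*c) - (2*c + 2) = 2*c^2 + 5*c - 2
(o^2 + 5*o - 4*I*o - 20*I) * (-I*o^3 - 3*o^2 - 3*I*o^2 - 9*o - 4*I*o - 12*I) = -I*o^5 - 7*o^4 - 8*I*o^4 - 56*o^3 - 7*I*o^3 - 121*o^2 + 64*I*o^2 - 128*o + 120*I*o - 240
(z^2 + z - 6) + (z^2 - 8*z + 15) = 2*z^2 - 7*z + 9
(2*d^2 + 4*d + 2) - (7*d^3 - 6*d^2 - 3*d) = -7*d^3 + 8*d^2 + 7*d + 2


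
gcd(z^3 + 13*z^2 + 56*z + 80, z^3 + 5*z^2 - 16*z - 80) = z^2 + 9*z + 20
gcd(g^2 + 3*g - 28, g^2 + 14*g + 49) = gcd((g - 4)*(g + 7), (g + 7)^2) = g + 7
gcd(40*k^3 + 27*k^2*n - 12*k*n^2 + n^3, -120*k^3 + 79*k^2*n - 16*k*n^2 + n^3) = 40*k^2 - 13*k*n + n^2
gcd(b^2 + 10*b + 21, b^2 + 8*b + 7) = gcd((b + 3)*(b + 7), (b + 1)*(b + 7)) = b + 7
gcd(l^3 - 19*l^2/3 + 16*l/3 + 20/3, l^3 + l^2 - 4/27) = l + 2/3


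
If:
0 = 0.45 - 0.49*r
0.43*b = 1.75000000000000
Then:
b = 4.07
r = 0.92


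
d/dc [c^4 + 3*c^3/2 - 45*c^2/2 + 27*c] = 4*c^3 + 9*c^2/2 - 45*c + 27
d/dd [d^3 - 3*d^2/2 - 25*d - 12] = 3*d^2 - 3*d - 25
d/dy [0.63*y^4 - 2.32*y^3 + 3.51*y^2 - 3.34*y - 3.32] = 2.52*y^3 - 6.96*y^2 + 7.02*y - 3.34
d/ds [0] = 0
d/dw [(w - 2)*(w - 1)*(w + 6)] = 3*w^2 + 6*w - 16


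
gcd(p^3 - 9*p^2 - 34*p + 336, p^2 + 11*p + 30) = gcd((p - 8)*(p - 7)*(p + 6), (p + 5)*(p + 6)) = p + 6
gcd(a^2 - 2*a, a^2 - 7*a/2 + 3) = a - 2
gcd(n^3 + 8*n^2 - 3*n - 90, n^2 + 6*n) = n + 6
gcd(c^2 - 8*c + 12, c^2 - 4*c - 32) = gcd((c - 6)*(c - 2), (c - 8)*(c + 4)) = 1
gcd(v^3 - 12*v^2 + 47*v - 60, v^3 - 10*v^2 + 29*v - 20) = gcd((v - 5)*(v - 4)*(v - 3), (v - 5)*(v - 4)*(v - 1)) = v^2 - 9*v + 20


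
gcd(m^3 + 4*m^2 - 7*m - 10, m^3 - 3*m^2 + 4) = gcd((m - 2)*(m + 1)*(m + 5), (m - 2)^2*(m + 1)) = m^2 - m - 2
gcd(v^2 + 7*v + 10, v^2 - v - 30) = v + 5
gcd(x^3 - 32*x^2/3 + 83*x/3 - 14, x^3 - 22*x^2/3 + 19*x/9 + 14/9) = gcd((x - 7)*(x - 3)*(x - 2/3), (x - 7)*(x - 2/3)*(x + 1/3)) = x^2 - 23*x/3 + 14/3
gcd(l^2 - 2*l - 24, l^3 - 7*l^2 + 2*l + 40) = 1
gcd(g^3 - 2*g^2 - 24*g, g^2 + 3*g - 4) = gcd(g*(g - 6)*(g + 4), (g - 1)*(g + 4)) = g + 4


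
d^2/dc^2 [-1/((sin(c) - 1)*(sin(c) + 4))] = (4*sin(c)^3 + 13*sin(c)^2 + 32*sin(c) + 26)/((sin(c) - 1)^2*(sin(c) + 4)^3)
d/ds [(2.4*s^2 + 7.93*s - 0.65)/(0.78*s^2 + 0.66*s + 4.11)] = (-4.6014*s^2 + 20.742*s + 33.0213)/(0.6084*s^4 + 1.0296*s^3 + 6.8472*s^2 + 5.4252*s + 16.8921)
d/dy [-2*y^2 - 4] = -4*y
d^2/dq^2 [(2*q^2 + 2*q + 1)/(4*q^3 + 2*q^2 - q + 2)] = 2*(32*q^6 + 96*q^5 + 168*q^4 - 28*q^3 - 120*q^2 - 54*q + 9)/(64*q^9 + 96*q^8 + 56*q^6 + 96*q^5 - 18*q^4 + 23*q^3 + 30*q^2 - 12*q + 8)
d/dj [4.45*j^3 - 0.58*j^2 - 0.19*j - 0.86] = 13.35*j^2 - 1.16*j - 0.19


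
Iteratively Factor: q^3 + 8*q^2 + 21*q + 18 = (q + 3)*(q^2 + 5*q + 6) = (q + 2)*(q + 3)*(q + 3)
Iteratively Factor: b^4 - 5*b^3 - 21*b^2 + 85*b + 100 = (b - 5)*(b^3 - 21*b - 20) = (b - 5)*(b + 1)*(b^2 - b - 20) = (b - 5)*(b + 1)*(b + 4)*(b - 5)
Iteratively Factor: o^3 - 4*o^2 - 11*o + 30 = (o - 2)*(o^2 - 2*o - 15) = (o - 5)*(o - 2)*(o + 3)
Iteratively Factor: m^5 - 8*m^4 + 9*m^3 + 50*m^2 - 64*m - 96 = (m - 4)*(m^4 - 4*m^3 - 7*m^2 + 22*m + 24) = (m - 4)*(m + 2)*(m^3 - 6*m^2 + 5*m + 12) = (m - 4)^2*(m + 2)*(m^2 - 2*m - 3) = (m - 4)^2*(m - 3)*(m + 2)*(m + 1)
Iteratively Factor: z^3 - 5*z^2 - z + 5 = (z + 1)*(z^2 - 6*z + 5) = (z - 1)*(z + 1)*(z - 5)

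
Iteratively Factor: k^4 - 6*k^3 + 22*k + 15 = (k - 5)*(k^3 - k^2 - 5*k - 3) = (k - 5)*(k + 1)*(k^2 - 2*k - 3) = (k - 5)*(k - 3)*(k + 1)*(k + 1)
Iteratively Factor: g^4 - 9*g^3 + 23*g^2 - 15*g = (g - 5)*(g^3 - 4*g^2 + 3*g) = (g - 5)*(g - 3)*(g^2 - g) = g*(g - 5)*(g - 3)*(g - 1)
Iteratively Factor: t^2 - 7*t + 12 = (t - 4)*(t - 3)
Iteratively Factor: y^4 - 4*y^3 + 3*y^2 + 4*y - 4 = (y - 2)*(y^3 - 2*y^2 - y + 2) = (y - 2)^2*(y^2 - 1) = (y - 2)^2*(y - 1)*(y + 1)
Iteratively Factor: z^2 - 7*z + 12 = (z - 4)*(z - 3)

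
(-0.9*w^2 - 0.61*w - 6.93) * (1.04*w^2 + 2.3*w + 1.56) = -0.936*w^4 - 2.7044*w^3 - 10.0142*w^2 - 16.8906*w - 10.8108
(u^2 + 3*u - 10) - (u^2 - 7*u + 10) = 10*u - 20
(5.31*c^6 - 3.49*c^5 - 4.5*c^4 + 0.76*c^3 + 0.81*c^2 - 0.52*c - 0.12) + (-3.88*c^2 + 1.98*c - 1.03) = 5.31*c^6 - 3.49*c^5 - 4.5*c^4 + 0.76*c^3 - 3.07*c^2 + 1.46*c - 1.15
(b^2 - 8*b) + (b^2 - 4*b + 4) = 2*b^2 - 12*b + 4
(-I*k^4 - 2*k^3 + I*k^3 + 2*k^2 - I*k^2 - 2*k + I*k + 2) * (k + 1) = -I*k^5 - 2*k^4 + I*k + 2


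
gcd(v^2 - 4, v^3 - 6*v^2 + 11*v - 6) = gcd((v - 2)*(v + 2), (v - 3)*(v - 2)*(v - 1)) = v - 2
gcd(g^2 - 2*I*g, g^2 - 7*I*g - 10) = g - 2*I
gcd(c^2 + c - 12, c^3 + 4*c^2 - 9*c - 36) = c^2 + c - 12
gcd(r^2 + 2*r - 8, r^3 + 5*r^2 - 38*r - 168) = r + 4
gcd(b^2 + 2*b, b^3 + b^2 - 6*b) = b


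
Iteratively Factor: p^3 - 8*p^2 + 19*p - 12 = (p - 4)*(p^2 - 4*p + 3) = (p - 4)*(p - 1)*(p - 3)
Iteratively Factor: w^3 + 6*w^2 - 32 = (w + 4)*(w^2 + 2*w - 8) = (w - 2)*(w + 4)*(w + 4)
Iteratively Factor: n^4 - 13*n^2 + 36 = (n + 2)*(n^3 - 2*n^2 - 9*n + 18) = (n - 2)*(n + 2)*(n^2 - 9) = (n - 3)*(n - 2)*(n + 2)*(n + 3)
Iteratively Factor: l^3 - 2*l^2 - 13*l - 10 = (l - 5)*(l^2 + 3*l + 2) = (l - 5)*(l + 2)*(l + 1)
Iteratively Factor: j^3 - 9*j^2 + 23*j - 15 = (j - 3)*(j^2 - 6*j + 5) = (j - 5)*(j - 3)*(j - 1)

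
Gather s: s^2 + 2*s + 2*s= s^2 + 4*s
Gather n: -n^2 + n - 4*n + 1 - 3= -n^2 - 3*n - 2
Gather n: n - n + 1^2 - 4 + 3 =0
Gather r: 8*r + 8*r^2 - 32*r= 8*r^2 - 24*r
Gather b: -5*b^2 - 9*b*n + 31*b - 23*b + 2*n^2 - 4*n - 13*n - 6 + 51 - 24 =-5*b^2 + b*(8 - 9*n) + 2*n^2 - 17*n + 21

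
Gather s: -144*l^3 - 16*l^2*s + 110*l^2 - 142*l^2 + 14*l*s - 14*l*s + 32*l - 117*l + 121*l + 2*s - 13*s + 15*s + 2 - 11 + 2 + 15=-144*l^3 - 32*l^2 + 36*l + s*(4 - 16*l^2) + 8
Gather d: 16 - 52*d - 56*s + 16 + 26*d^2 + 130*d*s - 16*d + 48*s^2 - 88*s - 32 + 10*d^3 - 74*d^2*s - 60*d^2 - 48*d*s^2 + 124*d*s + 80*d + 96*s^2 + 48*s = 10*d^3 + d^2*(-74*s - 34) + d*(-48*s^2 + 254*s + 12) + 144*s^2 - 96*s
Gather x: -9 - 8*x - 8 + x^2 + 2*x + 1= x^2 - 6*x - 16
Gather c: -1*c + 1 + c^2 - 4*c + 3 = c^2 - 5*c + 4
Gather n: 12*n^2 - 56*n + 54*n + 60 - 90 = 12*n^2 - 2*n - 30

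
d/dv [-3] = 0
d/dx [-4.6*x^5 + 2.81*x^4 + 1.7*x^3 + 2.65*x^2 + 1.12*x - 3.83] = -23.0*x^4 + 11.24*x^3 + 5.1*x^2 + 5.3*x + 1.12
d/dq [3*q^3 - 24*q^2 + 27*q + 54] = 9*q^2 - 48*q + 27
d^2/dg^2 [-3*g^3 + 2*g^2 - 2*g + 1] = 4 - 18*g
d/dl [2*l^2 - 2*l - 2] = 4*l - 2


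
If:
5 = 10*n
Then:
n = 1/2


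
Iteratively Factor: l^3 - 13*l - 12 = (l - 4)*(l^2 + 4*l + 3) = (l - 4)*(l + 3)*(l + 1)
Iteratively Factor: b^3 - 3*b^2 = (b)*(b^2 - 3*b) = b*(b - 3)*(b)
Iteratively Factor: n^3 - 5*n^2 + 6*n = (n)*(n^2 - 5*n + 6) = n*(n - 3)*(n - 2)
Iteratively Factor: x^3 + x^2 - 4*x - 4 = (x + 2)*(x^2 - x - 2) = (x - 2)*(x + 2)*(x + 1)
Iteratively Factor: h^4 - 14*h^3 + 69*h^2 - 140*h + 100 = (h - 5)*(h^3 - 9*h^2 + 24*h - 20) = (h - 5)*(h - 2)*(h^2 - 7*h + 10) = (h - 5)*(h - 2)^2*(h - 5)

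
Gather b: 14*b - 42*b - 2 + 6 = 4 - 28*b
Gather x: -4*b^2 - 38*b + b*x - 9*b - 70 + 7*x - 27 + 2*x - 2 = -4*b^2 - 47*b + x*(b + 9) - 99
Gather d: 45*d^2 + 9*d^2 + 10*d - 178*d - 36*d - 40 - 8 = 54*d^2 - 204*d - 48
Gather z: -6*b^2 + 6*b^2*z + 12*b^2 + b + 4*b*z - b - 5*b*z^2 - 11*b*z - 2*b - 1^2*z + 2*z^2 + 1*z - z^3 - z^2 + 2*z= 6*b^2 - 2*b - z^3 + z^2*(1 - 5*b) + z*(6*b^2 - 7*b + 2)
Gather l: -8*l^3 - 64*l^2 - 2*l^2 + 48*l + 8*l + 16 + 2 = -8*l^3 - 66*l^2 + 56*l + 18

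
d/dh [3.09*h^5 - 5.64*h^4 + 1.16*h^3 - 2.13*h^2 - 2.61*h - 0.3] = 15.45*h^4 - 22.56*h^3 + 3.48*h^2 - 4.26*h - 2.61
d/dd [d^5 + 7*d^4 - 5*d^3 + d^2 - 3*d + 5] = 5*d^4 + 28*d^3 - 15*d^2 + 2*d - 3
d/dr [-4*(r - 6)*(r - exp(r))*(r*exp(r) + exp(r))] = 4*(-(1 - exp(r))*(r - 6)*(r + 1) - (r - 6)*(r + 2)*(r - exp(r)) - (r + 1)*(r - exp(r)))*exp(r)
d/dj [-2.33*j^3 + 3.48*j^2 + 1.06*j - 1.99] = -6.99*j^2 + 6.96*j + 1.06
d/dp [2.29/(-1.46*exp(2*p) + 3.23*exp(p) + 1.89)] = (6.6868*exp(p) - 7.3967)*exp(p)/(-1.46*exp(2*p) + 3.23*exp(p) + 1.89)^2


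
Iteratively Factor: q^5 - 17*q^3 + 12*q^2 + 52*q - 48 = (q - 2)*(q^4 + 2*q^3 - 13*q^2 - 14*q + 24) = (q - 2)*(q + 2)*(q^3 - 13*q + 12) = (q - 2)*(q - 1)*(q + 2)*(q^2 + q - 12) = (q - 2)*(q - 1)*(q + 2)*(q + 4)*(q - 3)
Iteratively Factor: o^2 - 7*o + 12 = (o - 3)*(o - 4)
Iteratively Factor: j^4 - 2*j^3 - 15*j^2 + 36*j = (j + 4)*(j^3 - 6*j^2 + 9*j) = j*(j + 4)*(j^2 - 6*j + 9) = j*(j - 3)*(j + 4)*(j - 3)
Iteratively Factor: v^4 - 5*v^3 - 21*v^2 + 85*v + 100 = (v - 5)*(v^3 - 21*v - 20) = (v - 5)^2*(v^2 + 5*v + 4) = (v - 5)^2*(v + 4)*(v + 1)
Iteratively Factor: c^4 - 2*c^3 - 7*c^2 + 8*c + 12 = (c - 2)*(c^3 - 7*c - 6) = (c - 2)*(c + 2)*(c^2 - 2*c - 3) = (c - 3)*(c - 2)*(c + 2)*(c + 1)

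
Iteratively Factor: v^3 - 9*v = (v)*(v^2 - 9) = v*(v + 3)*(v - 3)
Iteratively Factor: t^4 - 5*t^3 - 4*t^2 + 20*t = (t - 2)*(t^3 - 3*t^2 - 10*t) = t*(t - 2)*(t^2 - 3*t - 10) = t*(t - 5)*(t - 2)*(t + 2)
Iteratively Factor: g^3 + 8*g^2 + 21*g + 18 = (g + 3)*(g^2 + 5*g + 6) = (g + 3)^2*(g + 2)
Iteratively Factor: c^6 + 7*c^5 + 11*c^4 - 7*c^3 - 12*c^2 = (c + 3)*(c^5 + 4*c^4 - c^3 - 4*c^2) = (c + 3)*(c + 4)*(c^4 - c^2) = (c + 1)*(c + 3)*(c + 4)*(c^3 - c^2) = c*(c + 1)*(c + 3)*(c + 4)*(c^2 - c) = c^2*(c + 1)*(c + 3)*(c + 4)*(c - 1)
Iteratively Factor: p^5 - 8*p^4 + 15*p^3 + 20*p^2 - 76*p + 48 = (p - 3)*(p^4 - 5*p^3 + 20*p - 16) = (p - 3)*(p + 2)*(p^3 - 7*p^2 + 14*p - 8) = (p - 3)*(p - 2)*(p + 2)*(p^2 - 5*p + 4) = (p - 3)*(p - 2)*(p - 1)*(p + 2)*(p - 4)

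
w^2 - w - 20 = (w - 5)*(w + 4)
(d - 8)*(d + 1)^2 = d^3 - 6*d^2 - 15*d - 8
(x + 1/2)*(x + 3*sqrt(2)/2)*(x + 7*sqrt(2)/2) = x^3 + x^2/2 + 5*sqrt(2)*x^2 + 5*sqrt(2)*x/2 + 21*x/2 + 21/4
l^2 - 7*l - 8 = (l - 8)*(l + 1)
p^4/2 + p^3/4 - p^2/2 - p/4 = p*(p/2 + 1/4)*(p - 1)*(p + 1)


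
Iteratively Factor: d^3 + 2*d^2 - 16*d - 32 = (d + 2)*(d^2 - 16) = (d + 2)*(d + 4)*(d - 4)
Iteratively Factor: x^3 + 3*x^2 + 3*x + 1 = (x + 1)*(x^2 + 2*x + 1) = (x + 1)^2*(x + 1)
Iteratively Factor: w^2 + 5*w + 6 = (w + 2)*(w + 3)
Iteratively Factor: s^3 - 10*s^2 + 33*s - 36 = (s - 4)*(s^2 - 6*s + 9) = (s - 4)*(s - 3)*(s - 3)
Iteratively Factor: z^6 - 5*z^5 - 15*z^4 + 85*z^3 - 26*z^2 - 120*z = (z)*(z^5 - 5*z^4 - 15*z^3 + 85*z^2 - 26*z - 120) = z*(z - 2)*(z^4 - 3*z^3 - 21*z^2 + 43*z + 60) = z*(z - 2)*(z + 4)*(z^3 - 7*z^2 + 7*z + 15) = z*(z - 3)*(z - 2)*(z + 4)*(z^2 - 4*z - 5) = z*(z - 5)*(z - 3)*(z - 2)*(z + 4)*(z + 1)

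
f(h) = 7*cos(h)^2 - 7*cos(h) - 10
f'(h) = -14*sin(h)*cos(h) + 7*sin(h)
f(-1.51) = -10.40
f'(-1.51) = -6.14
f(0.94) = -11.69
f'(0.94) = -1.02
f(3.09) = 3.97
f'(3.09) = 1.08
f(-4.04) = -2.92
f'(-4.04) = 12.30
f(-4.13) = -4.03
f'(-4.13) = 12.28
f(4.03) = -2.80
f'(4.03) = -12.28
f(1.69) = -9.07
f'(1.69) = 8.60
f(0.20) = -10.14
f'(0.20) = -1.34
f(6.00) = -10.27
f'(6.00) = 1.80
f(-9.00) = 2.19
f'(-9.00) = -8.14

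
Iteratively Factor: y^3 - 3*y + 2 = (y - 1)*(y^2 + y - 2) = (y - 1)*(y + 2)*(y - 1)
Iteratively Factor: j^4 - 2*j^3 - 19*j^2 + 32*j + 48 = (j - 3)*(j^3 + j^2 - 16*j - 16) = (j - 3)*(j + 1)*(j^2 - 16) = (j - 3)*(j + 1)*(j + 4)*(j - 4)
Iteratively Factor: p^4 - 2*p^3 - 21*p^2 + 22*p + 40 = (p + 1)*(p^3 - 3*p^2 - 18*p + 40) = (p + 1)*(p + 4)*(p^2 - 7*p + 10) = (p - 5)*(p + 1)*(p + 4)*(p - 2)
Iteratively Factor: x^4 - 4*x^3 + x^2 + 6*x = (x - 3)*(x^3 - x^2 - 2*x) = (x - 3)*(x - 2)*(x^2 + x) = x*(x - 3)*(x - 2)*(x + 1)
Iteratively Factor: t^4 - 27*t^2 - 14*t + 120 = (t - 5)*(t^3 + 5*t^2 - 2*t - 24) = (t - 5)*(t - 2)*(t^2 + 7*t + 12) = (t - 5)*(t - 2)*(t + 4)*(t + 3)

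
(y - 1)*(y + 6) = y^2 + 5*y - 6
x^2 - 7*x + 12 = (x - 4)*(x - 3)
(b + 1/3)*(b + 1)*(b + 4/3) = b^3 + 8*b^2/3 + 19*b/9 + 4/9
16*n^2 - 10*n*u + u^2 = (-8*n + u)*(-2*n + u)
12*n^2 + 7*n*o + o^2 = (3*n + o)*(4*n + o)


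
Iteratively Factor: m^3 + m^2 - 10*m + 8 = (m - 1)*(m^2 + 2*m - 8) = (m - 2)*(m - 1)*(m + 4)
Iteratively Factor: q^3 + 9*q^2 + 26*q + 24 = (q + 2)*(q^2 + 7*q + 12) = (q + 2)*(q + 3)*(q + 4)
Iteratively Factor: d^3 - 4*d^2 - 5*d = (d)*(d^2 - 4*d - 5) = d*(d - 5)*(d + 1)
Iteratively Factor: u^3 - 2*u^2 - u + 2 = (u - 2)*(u^2 - 1) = (u - 2)*(u - 1)*(u + 1)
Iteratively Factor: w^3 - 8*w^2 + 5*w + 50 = (w - 5)*(w^2 - 3*w - 10) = (w - 5)^2*(w + 2)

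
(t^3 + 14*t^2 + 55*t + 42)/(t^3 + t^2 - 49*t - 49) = (t + 6)/(t - 7)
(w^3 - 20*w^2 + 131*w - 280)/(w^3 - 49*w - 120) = (w^2 - 12*w + 35)/(w^2 + 8*w + 15)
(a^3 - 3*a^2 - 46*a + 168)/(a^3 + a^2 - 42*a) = (a - 4)/a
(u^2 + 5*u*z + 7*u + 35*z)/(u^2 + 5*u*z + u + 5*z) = (u + 7)/(u + 1)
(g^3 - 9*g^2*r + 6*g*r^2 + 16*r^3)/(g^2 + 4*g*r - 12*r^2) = (g^2 - 7*g*r - 8*r^2)/(g + 6*r)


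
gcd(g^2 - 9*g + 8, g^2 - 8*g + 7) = g - 1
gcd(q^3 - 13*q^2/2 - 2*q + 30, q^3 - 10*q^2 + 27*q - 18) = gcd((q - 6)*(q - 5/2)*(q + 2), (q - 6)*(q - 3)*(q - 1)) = q - 6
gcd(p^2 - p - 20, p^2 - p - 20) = p^2 - p - 20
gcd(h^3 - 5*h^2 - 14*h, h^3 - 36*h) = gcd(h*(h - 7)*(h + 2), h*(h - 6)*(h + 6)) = h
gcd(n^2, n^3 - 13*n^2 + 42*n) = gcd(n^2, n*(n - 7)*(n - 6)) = n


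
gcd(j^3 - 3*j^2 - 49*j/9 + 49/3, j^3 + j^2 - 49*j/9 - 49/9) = j^2 - 49/9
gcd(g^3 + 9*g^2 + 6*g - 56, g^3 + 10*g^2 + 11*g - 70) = g^2 + 5*g - 14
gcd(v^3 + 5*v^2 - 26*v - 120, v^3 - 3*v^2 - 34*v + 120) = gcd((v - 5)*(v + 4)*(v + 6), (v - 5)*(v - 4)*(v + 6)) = v^2 + v - 30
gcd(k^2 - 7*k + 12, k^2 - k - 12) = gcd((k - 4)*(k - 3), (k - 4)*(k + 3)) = k - 4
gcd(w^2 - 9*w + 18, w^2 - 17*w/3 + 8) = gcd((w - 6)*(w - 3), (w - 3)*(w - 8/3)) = w - 3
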